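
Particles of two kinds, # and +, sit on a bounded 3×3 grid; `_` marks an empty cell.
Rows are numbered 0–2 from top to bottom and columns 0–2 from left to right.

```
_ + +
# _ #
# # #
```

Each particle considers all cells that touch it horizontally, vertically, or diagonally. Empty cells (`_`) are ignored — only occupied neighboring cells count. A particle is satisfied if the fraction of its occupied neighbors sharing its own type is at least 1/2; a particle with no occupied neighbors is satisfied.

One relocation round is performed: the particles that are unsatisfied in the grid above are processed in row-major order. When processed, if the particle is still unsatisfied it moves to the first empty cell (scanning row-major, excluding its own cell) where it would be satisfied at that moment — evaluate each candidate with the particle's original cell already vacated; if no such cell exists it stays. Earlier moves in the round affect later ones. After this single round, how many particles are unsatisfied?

1

Initially unsatisfied (in order): (0,1).
  (0,1): no empty cell satisfies it; stays.
Resulting grid:
_ + +
# _ #
# # #
Unsatisfied now: (0,1).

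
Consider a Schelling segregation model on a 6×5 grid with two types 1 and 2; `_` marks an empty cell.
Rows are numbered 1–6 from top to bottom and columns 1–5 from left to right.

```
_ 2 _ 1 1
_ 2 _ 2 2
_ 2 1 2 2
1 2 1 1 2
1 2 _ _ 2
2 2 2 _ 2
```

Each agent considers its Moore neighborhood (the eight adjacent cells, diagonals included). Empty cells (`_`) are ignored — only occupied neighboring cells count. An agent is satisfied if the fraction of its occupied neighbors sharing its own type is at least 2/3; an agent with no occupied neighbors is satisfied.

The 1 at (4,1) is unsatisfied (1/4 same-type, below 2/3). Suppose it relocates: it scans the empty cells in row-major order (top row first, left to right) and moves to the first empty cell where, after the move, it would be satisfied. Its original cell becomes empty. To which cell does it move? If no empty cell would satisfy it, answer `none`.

Vacating (4,1). Empty cells in order:
  (1,1): 0/2 same-type → still unsatisfied.
  (1,3): 1/4 same-type → still unsatisfied.
  (2,1): 0/3 same-type → still unsatisfied.
  (2,3): 2/7 same-type → still unsatisfied.
  (3,1): 0/3 same-type → still unsatisfied.
  (5,3): 2/6 same-type → still unsatisfied.
  (5,4): 2/6 same-type → still unsatisfied.
  (6,4): 0/3 same-type → still unsatisfied.

none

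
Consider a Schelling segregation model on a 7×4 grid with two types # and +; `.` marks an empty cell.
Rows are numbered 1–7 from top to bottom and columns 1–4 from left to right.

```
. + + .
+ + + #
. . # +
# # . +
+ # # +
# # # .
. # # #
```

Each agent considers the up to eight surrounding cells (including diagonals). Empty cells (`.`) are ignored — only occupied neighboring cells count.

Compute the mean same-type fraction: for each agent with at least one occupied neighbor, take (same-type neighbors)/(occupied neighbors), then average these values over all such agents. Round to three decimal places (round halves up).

0.695

Row 1: (1,2)+ 4/4 · (1,3)+ 3/4
Row 2: (2,1)+ 2/2 · (2,2)+ 4/5 · (2,3)+ 4/6 · (2,4)# 1/4
Row 3: (3,3)# 2/6 · (3,4)+ 2/4
Row 4: (4,1)# 2/3 · (4,2)# 4/5 · (4,4)+ 2/4
Row 5: (5,1)+ 0/5 · (5,2)# 6/7 · (5,3)# 4/6 · (5,4)+ 1/3
Row 6: (6,1)# 3/4 · (6,2)# 6/7 · (6,3)# 6/7
Row 7: (7,2)# 4/4 · (7,3)# 4/4 · (7,4)# 2/2
Sum over 21 agents: 4/4 + 3/4 + 2/2 + 4/5 + 4/6 + 1/4 + 2/6 + 2/4 + 2/3 + 4/5 + 2/4 + 0/5 + 6/7 + 4/6 + 1/3 + 3/4 + 6/7 + 6/7 + 4/4 + 4/4 + 2/2 = 6127/420; mean = 6127/420 ÷ 21 = 6127/8820 = 0.694671… → 0.695.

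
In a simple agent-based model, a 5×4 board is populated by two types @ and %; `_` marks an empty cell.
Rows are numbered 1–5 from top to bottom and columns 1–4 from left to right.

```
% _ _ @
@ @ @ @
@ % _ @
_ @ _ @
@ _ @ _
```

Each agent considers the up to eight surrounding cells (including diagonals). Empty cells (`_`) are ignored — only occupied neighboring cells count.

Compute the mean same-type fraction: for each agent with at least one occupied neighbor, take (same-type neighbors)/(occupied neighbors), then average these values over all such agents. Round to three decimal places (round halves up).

(1,1)% 0/2
(1,4)@ 2/2
(2,1)@ 2/4
(2,2)@ 3/5
(2,3)@ 4/5
(2,4)@ 3/3
(3,1)@ 3/4
(3,2)% 0/5
(3,4)@ 3/3
(4,2)@ 3/4
(4,4)@ 2/2
(5,1)@ 1/1
(5,3)@ 2/2
Sum over 13 agents: 0/2 + 2/2 + 2/4 + 3/5 + 4/5 + 3/3 + 3/4 + 0/5 + 3/3 + 3/4 + 2/2 + 1/1 + 2/2 = 47/5; mean = 47/5 ÷ 13 = 47/65 = 0.723076… → 0.723.

0.723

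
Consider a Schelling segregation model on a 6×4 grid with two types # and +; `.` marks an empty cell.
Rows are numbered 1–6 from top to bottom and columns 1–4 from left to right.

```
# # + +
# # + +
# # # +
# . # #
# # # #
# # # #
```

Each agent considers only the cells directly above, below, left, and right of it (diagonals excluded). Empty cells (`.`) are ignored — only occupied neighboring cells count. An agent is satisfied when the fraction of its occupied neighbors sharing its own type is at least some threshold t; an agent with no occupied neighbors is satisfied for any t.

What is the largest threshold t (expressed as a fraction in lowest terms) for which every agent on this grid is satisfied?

Row 1: (1,1)# 2/2 · (1,2)# 2/3 · (1,3)+ 2/3 · (1,4)+ 2/2
Row 2: (2,1)# 3/3 · (2,2)# 3/4 · (2,3)+ 2/4 · (2,4)+ 3/3
Row 3: (3,1)# 3/3 · (3,2)# 3/3 · (3,3)# 2/4 · (3,4)+ 1/3
Row 4: (4,1)# 2/2 · (4,3)# 3/3 · (4,4)# 2/3
Row 5: (5,1)# 3/3 · (5,2)# 3/3 · (5,3)# 4/4 · (5,4)# 3/3
Row 6: (6,1)# 2/2 · (6,2)# 3/3 · (6,3)# 3/3 · (6,4)# 2/2
The smallest same-type fraction is 1/3 at (3,4), which reduces to 1/3. Any threshold above that leaves this agent unsatisfied.

1/3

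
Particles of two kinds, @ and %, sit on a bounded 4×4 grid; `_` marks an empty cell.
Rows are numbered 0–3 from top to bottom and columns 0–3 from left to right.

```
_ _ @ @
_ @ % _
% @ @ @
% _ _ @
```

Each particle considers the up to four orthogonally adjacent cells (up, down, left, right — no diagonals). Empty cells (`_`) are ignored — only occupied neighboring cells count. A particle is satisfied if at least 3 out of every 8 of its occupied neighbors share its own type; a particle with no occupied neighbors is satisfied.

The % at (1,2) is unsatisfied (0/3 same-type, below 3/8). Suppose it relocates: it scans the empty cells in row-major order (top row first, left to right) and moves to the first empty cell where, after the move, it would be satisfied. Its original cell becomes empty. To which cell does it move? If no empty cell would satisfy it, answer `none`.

Vacating (1,2). Empty cells in order:
  (0,0): 0/0 same-type → satisfied — stop here.

(0,0)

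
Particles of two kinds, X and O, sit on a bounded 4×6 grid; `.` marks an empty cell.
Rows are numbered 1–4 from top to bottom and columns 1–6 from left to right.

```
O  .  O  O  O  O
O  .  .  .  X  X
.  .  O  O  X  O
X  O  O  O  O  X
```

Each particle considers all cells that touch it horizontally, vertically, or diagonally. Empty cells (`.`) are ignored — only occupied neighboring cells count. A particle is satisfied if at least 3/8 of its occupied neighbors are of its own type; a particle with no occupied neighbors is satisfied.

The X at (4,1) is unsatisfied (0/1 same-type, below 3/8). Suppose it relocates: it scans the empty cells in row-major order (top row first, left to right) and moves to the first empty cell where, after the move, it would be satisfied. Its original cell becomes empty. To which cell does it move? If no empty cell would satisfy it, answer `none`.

Vacating (4,1). Empty cells in order:
  (1,2): 0/3 same-type → still unsatisfied.
  (2,2): 0/4 same-type → still unsatisfied.
  (2,3): 0/4 same-type → still unsatisfied.
  (2,4): 2/7 same-type → still unsatisfied.
  (3,1): 0/2 same-type → still unsatisfied.
  (3,2): 0/4 same-type → still unsatisfied.

none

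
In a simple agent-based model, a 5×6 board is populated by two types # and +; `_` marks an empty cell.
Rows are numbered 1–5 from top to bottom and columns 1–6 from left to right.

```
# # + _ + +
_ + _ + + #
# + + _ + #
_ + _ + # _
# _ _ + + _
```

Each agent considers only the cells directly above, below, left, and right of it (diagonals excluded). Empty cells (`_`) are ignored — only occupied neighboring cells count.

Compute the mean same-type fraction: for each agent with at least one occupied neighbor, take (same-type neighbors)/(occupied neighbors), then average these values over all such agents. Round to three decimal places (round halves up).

(1,1)# 1/1
(1,2)# 1/3
(1,3)+ 0/1
(1,5)+ 2/2
(1,6)+ 1/2
(2,2)+ 1/2
(2,4)+ 1/1
(2,5)+ 3/4
(2,6)# 1/3
(3,1)# 0/1
(3,2)+ 3/4
(3,3)+ 1/1
(3,5)+ 1/3
(3,6)# 1/2
(4,2)+ 1/1
(4,4)+ 1/2
(4,5)# 0/3
(5,1)# — no occupied neighbors
(5,4)+ 2/2
(5,5)+ 1/2
Sum over 19 agents: 1/1 + 1/3 + 0/1 + 2/2 + 1/2 + 1/2 + 1/1 + 3/4 + 1/3 + 0/1 + 3/4 + 1/1 + 1/3 + 1/2 + 1/1 + 1/2 + 0/3 + 2/2 + 1/2 = 11; mean = 11 ÷ 19 = 11/19 = 0.578947… → 0.579.

0.579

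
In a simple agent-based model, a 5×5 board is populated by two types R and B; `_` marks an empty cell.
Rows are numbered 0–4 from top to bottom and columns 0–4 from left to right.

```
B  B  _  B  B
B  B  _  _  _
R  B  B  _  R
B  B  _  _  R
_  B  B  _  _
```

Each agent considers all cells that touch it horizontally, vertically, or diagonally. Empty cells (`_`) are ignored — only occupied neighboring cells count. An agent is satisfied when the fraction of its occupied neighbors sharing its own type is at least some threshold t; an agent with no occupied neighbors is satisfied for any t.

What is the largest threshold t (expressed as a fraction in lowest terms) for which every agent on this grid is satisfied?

(0,0)B 3/3
(0,1)B 3/3
(0,3)B 1/1
(0,4)B 1/1
(1,0)B 4/5
(1,1)B 5/6
(2,0)R 0/5
(2,1)B 5/6
(2,2)B 3/3
(2,4)R 1/1
(3,0)B 3/4
(3,1)B 5/6
(3,4)R 1/1
(4,1)B 3/3
(4,2)B 2/2
The smallest same-type fraction is 0/5 at (2,0), which reduces to 0/1. Any threshold above that leaves this agent unsatisfied.

0/1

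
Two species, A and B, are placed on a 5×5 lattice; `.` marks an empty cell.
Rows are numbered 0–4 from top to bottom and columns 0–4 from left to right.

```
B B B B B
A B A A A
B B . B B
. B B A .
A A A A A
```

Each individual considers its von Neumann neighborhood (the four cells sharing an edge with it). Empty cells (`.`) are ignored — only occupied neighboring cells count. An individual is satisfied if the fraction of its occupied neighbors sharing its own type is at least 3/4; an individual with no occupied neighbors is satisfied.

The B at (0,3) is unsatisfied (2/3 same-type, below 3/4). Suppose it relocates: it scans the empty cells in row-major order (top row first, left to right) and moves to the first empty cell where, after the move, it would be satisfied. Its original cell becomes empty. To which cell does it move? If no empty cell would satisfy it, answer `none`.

(2,2)

Vacating (0,3). Empty cells in order:
  (2,2): 3/4 same-type → satisfied — stop here.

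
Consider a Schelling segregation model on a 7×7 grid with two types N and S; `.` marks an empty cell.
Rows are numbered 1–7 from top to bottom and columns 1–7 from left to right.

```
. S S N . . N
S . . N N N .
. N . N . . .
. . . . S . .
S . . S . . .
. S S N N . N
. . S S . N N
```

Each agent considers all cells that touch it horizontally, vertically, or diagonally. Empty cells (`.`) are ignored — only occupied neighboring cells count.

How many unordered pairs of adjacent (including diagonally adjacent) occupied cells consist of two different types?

10

Scan each occupied cell's neighbors to the right and below (and the two forward diagonals) so each pair is counted once.
From row 1: 2 unlike of 7 pairs (running 2/7).
From row 2: 1 unlike of 5 pairs (running 3/12).
From row 3: 1 unlike of 1 pairs (running 4/13).
From row 4: 0 unlike of 1 pairs (running 4/14).
From row 5: 2 unlike of 4 pairs (running 6/18).
From row 6: 4 unlike of 12 pairs (running 10/30).
From row 7: 0 unlike of 2 pairs (running 10/32).
Total adjacent occupied pairs: 32; unlike-type pairs: 10.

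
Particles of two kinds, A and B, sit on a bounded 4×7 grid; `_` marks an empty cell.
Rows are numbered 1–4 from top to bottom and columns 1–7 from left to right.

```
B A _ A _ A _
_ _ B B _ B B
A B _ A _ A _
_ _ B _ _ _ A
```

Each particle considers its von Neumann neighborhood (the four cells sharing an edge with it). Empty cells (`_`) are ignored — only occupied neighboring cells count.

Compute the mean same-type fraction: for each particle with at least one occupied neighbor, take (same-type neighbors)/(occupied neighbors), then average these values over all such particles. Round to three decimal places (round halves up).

0.222

Row 1: (1,1)B 0/1 · (1,2)A 0/1 · (1,4)A 0/1 · (1,6)A 0/1
Row 2: (2,3)B 1/1 · (2,4)B 1/3 · (2,6)B 1/3 · (2,7)B 1/1
Row 3: (3,1)A 0/1 · (3,2)B 0/1 · (3,4)A 0/1 · (3,6)A 0/1
Row 4: (4,3)B — no occupied neighbors · (4,7)A — no occupied neighbors
Sum over 12 particles: 0/1 + 0/1 + 0/1 + 0/1 + 1/1 + 1/3 + 1/3 + 1/1 + 0/1 + 0/1 + 0/1 + 0/1 = 8/3; mean = 8/3 ÷ 12 = 2/9 = 0.222222… → 0.222.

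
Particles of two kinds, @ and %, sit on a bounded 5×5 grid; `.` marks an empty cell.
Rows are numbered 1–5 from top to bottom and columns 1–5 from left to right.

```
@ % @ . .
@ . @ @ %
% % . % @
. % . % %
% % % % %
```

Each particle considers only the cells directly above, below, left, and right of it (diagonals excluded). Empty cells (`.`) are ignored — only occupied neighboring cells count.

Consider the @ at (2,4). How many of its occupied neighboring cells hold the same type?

Occupied neighbors of (2,4): (3,4)=%, (2,3)=@, (2,5)=%.
Same type (@): 1 of 3.

1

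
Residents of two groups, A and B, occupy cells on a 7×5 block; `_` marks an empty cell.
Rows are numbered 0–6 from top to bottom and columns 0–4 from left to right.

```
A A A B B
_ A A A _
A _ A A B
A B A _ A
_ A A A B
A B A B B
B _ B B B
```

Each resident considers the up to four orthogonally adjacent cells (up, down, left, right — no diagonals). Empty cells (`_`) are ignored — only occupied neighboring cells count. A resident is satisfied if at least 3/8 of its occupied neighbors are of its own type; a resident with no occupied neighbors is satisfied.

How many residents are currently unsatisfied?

(0,0)A 1/1 ✓
(0,1)A 3/3 ✓
(0,2)A 2/3 ✓
(0,3)B 1/3 ✗
(0,4)B 1/1 ✓
(1,1)A 2/2 ✓
(1,2)A 4/4 ✓
(1,3)A 2/3 ✓
(2,0)A 1/1 ✓
(2,2)A 3/3 ✓
(2,3)A 2/3 ✓
(2,4)B 0/2 ✗
(3,0)A 1/2 ✓
(3,1)B 0/3 ✗
(3,2)A 2/3 ✓
(3,4)A 0/2 ✗
(4,1)A 1/3 ✗
(4,2)A 4/4 ✓
(4,3)A 1/3 ✗
(4,4)B 1/3 ✗
(5,0)A 0/2 ✗
(5,1)B 0/3 ✗
(5,2)A 1/4 ✗
(5,3)B 2/4 ✓
(5,4)B 3/3 ✓
(6,0)B 0/1 ✗
(6,2)B 1/2 ✓
(6,3)B 3/3 ✓
(6,4)B 2/2 ✓
Unsatisfied: (0,3), (2,4), (3,1), (3,4), (4,1), (4,3), (4,4), (5,0), (5,1), (5,2), (6,0) — 11 in total.

11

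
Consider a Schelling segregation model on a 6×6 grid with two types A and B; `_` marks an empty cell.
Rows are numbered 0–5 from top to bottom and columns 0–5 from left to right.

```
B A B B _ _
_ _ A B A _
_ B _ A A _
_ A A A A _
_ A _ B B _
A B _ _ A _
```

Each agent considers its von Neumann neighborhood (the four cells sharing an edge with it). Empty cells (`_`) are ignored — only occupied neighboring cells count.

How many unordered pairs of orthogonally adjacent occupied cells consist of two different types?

Scan each occupied cell's neighbors to the right and below so each pair is counted once.
Row 0: B(0,0)–A(0,1)≠ A(0,1)–B(0,2)≠ B(0,2)–B(0,3)= B(0,2)–A(1,2)≠ B(0,3)–B(1,3)=  → 3/5 unlike.
Row 1: A(1,2)–B(1,3)≠ B(1,3)–A(1,4)≠ B(1,3)–A(2,3)≠ A(1,4)–A(2,4)=  → 3/4 unlike.
Row 2: B(2,1)–A(3,1)≠ A(2,3)–A(2,4)= A(2,3)–A(3,3)= A(2,4)–A(3,4)=  → 1/4 unlike.
Row 3: A(3,1)–A(3,2)= A(3,1)–A(4,1)= A(3,2)–A(3,3)= A(3,3)–A(3,4)= A(3,3)–B(4,3)≠ A(3,4)–B(4,4)≠  → 2/6 unlike.
Row 4: A(4,1)–B(5,1)≠ B(4,3)–B(4,4)= B(4,4)–A(5,4)≠  → 2/3 unlike.
Row 5: A(5,0)–B(5,1)≠  → 1/1 unlike.
Total adjacent occupied pairs: 23; unlike-type pairs: 12.

12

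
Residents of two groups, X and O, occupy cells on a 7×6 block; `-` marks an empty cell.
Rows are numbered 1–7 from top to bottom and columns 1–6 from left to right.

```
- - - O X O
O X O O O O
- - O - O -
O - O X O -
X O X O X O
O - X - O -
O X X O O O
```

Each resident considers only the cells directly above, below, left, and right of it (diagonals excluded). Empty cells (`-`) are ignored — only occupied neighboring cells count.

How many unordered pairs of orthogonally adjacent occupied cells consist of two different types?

20

Scan each occupied cell's neighbors to the right and below so each pair is counted once.
From row 1: 3 unlike of 5 pairs (running 3/5).
From row 2: 2 unlike of 7 pairs (running 5/12).
From row 3: 0 unlike of 2 pairs (running 5/14).
From row 4: 6 unlike of 6 pairs (running 11/20).
From row 5: 7 unlike of 8 pairs (running 18/28).
From row 6: 0 unlike of 3 pairs (running 18/31).
From row 7: 2 unlike of 5 pairs (running 20/36).
Total adjacent occupied pairs: 36; unlike-type pairs: 20.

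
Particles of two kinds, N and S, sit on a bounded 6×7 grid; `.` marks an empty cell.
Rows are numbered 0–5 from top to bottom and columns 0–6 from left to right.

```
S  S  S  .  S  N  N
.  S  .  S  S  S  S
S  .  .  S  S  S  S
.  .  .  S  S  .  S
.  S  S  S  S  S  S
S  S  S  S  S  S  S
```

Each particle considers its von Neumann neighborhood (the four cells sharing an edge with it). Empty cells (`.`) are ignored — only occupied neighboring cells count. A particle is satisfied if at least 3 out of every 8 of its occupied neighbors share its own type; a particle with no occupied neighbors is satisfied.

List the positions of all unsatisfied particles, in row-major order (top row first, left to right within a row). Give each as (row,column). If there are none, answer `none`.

(0,5)

(0,0)S 1/1 satisfied
(0,1)S 3/3 satisfied
(0,2)S 1/1 satisfied
(0,4)S 1/2 satisfied
(0,5)N 1/3 not
(0,6)N 1/2 satisfied
(1,1)S 1/1 satisfied
(1,3)S 2/2 satisfied
(1,4)S 4/4 satisfied
(1,5)S 3/4 satisfied
(1,6)S 2/3 satisfied
(2,0)S 0/0 satisfied
(2,3)S 3/3 satisfied
(2,4)S 4/4 satisfied
(2,5)S 3/3 satisfied
(2,6)S 3/3 satisfied
(3,3)S 3/3 satisfied
(3,4)S 3/3 satisfied
(3,6)S 2/2 satisfied
(4,1)S 2/2 satisfied
(4,2)S 3/3 satisfied
(4,3)S 4/4 satisfied
(4,4)S 4/4 satisfied
(4,5)S 3/3 satisfied
(4,6)S 3/3 satisfied
(5,0)S 1/1 satisfied
(5,1)S 3/3 satisfied
(5,2)S 3/3 satisfied
(5,3)S 3/3 satisfied
(5,4)S 3/3 satisfied
(5,5)S 3/3 satisfied
(5,6)S 2/2 satisfied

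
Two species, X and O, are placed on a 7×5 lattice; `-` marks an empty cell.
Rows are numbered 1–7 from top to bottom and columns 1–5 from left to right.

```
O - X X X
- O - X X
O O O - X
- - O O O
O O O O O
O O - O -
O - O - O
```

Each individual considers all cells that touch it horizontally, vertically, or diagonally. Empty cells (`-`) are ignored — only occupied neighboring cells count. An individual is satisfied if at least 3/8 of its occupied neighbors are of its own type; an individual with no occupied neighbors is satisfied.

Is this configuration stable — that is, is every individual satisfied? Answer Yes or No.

Yes

(1,1)O 1/1 ✓
(1,3)X 2/3 ✓
(1,4)X 4/4 ✓
(1,5)X 3/3 ✓
(2,2)O 4/5 ✓
(2,4)X 5/6 ✓
(2,5)X 4/4 ✓
(3,1)O 2/2 ✓
(3,2)O 4/4 ✓
(3,3)O 4/5 ✓
(3,5)X 2/4 ✓
(4,3)O 6/6 ✓
(4,4)O 6/7 ✓
(4,5)O 3/4 ✓
(5,1)O 3/3 ✓
(5,2)O 5/5 ✓
(5,3)O 6/6 ✓
(5,4)O 6/6 ✓
(5,5)O 4/4 ✓
(6,1)O 4/4 ✓
(6,2)O 6/6 ✓
(6,4)O 5/5 ✓
(7,1)O 2/2 ✓
(7,3)O 2/2 ✓
(7,5)O 1/1 ✓
All meet the threshold, so the configuration is stable.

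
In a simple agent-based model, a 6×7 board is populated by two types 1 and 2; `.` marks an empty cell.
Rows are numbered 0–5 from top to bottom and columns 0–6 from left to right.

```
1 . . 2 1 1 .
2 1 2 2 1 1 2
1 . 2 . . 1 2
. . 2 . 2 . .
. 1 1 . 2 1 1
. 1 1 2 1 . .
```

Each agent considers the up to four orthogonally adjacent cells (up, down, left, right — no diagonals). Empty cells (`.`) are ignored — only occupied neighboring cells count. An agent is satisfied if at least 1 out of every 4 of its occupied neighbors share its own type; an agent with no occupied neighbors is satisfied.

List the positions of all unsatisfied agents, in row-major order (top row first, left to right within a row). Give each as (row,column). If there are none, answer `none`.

(0,0), (1,0), (1,1), (2,0), (5,3), (5,4)

Row 0: (0,0)1 0/1 not · (0,3)2 1/2 satisfied · (0,4)1 2/3 satisfied · (0,5)1 2/2 satisfied
Row 1: (1,0)2 0/3 not · (1,1)1 0/2 not · (1,2)2 2/3 satisfied · (1,3)2 2/3 satisfied · (1,4)1 2/3 satisfied · (1,5)1 3/4 satisfied · (1,6)2 1/2 satisfied
Row 2: (2,0)1 0/1 not · (2,2)2 2/2 satisfied · (2,5)1 1/2 satisfied · (2,6)2 1/2 satisfied
Row 3: (3,2)2 1/2 satisfied · (3,4)2 1/1 satisfied
Row 4: (4,1)1 2/2 satisfied · (4,2)1 2/3 satisfied · (4,4)2 1/3 satisfied · (4,5)1 1/2 satisfied · (4,6)1 1/1 satisfied
Row 5: (5,1)1 2/2 satisfied · (5,2)1 2/3 satisfied · (5,3)2 0/2 not · (5,4)1 0/2 not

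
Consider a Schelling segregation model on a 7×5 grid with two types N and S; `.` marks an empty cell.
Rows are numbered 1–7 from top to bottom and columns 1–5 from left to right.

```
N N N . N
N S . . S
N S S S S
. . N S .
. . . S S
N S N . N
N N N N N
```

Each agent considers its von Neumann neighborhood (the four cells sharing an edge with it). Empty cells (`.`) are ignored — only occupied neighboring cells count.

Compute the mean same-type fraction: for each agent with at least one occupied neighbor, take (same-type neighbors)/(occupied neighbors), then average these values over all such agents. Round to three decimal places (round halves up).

Row 1: (1,1)N 2/2 · (1,2)N 2/3 · (1,3)N 1/1 · (1,5)N 0/1
Row 2: (2,1)N 2/3 · (2,2)S 1/3 · (2,5)S 1/2
Row 3: (3,1)N 1/2 · (3,2)S 2/3 · (3,3)S 2/3 · (3,4)S 3/3 · (3,5)S 2/2
Row 4: (4,3)N 0/2 · (4,4)S 2/3
Row 5: (5,4)S 2/2 · (5,5)S 1/2
Row 6: (6,1)N 1/2 · (6,2)S 0/3 · (6,3)N 1/2 · (6,5)N 1/2
Row 7: (7,1)N 2/2 · (7,2)N 2/3 · (7,3)N 3/3 · (7,4)N 2/2 · (7,5)N 2/2
Sum over 25 agents: 2/2 + 2/3 + 1/1 + 0/1 + 2/3 + 1/3 + 1/2 + 1/2 + 2/3 + 2/3 + 3/3 + 2/2 + 0/2 + 2/3 + 2/2 + 1/2 + 1/2 + 0/3 + 1/2 + 1/2 + 2/2 + 2/3 + 3/3 + 2/2 + 2/2 = 49/3; mean = 49/3 ÷ 25 = 49/75 = 0.653333… → 0.653.

0.653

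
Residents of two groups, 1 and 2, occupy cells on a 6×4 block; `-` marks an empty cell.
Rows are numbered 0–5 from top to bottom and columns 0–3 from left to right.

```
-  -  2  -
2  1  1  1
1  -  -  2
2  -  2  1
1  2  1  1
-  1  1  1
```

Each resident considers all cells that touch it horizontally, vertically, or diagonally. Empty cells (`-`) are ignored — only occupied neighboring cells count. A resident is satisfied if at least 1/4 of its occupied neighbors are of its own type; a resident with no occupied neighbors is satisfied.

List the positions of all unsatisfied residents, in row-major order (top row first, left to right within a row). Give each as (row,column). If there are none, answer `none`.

(0,2), (1,0)

Row 0: (0,2)2 0/3 ✗
Row 1: (1,0)2 0/2 ✗ · (1,1)1 2/4 ✓ · (1,2)1 2/4 ✓ · (1,3)1 1/3 ✓
Row 2: (2,0)1 1/3 ✓ · (2,3)2 1/4 ✓
Row 3: (3,0)2 1/3 ✓ · (3,2)2 2/5 ✓ · (3,3)1 2/4 ✓
Row 4: (4,0)1 1/3 ✓ · (4,1)2 2/6 ✓ · (4,2)1 5/7 ✓ · (4,3)1 4/5 ✓
Row 5: (5,1)1 3/4 ✓ · (5,2)1 4/5 ✓ · (5,3)1 3/3 ✓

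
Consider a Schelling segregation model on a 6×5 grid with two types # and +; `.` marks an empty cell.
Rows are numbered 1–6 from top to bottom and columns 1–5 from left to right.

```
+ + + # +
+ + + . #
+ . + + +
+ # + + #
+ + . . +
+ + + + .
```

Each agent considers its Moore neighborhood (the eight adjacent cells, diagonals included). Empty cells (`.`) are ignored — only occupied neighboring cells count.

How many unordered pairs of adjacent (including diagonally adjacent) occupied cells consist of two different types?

Scan each occupied cell's neighbors to the right and below (and the two forward diagonals) so each pair is counted once.
From row 1: 4 unlike of 14 pairs (running 4/14).
From row 2: 2 unlike of 9 pairs (running 6/23).
From row 3: 4 unlike of 12 pairs (running 10/35).
From row 4: 6 unlike of 11 pairs (running 16/46).
From row 5: 0 unlike of 7 pairs (running 16/53).
From row 6: 0 unlike of 3 pairs (running 16/56).
Total adjacent occupied pairs: 56; unlike-type pairs: 16.

16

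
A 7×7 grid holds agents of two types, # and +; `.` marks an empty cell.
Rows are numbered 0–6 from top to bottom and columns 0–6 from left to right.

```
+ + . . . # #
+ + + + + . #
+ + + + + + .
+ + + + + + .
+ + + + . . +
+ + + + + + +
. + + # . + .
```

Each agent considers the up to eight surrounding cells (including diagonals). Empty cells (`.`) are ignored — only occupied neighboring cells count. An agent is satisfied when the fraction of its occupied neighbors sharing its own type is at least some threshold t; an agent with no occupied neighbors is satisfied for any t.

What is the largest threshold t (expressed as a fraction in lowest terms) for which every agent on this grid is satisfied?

(0,0)+ 3/3
(0,1)+ 4/4
(0,5)# 2/3
(0,6)# 2/2
(1,0)+ 5/5
(1,1)+ 7/7
(1,2)+ 6/6
(1,3)+ 5/5
(1,4)+ 4/5
(1,6)# 2/3
(2,0)+ 5/5
(2,1)+ 8/8
(2,2)+ 8/8
(2,3)+ 8/8
(2,4)+ 7/7
(2,5)+ 4/5
(3,0)+ 5/5
(3,1)+ 8/8
(3,2)+ 8/8
(3,3)+ 7/7
(3,4)+ 6/6
(3,5)+ 4/4
(4,0)+ 5/5
(4,1)+ 8/8
(4,2)+ 8/8
(4,3)+ 7/7
(4,6)+ 3/3
(5,0)+ 4/4
(5,1)+ 7/7
(5,2)+ 7/8
(5,3)+ 5/6
(5,4)+ 4/5
(5,5)+ 4/4
(5,6)+ 3/3
(6,1)+ 4/4
(6,2)+ 4/5
(6,3)# 0/4
(6,5)+ 3/3
The smallest same-type fraction is 0/4 at (6,3), which reduces to 0/1. Any threshold above that leaves this agent unsatisfied.

0/1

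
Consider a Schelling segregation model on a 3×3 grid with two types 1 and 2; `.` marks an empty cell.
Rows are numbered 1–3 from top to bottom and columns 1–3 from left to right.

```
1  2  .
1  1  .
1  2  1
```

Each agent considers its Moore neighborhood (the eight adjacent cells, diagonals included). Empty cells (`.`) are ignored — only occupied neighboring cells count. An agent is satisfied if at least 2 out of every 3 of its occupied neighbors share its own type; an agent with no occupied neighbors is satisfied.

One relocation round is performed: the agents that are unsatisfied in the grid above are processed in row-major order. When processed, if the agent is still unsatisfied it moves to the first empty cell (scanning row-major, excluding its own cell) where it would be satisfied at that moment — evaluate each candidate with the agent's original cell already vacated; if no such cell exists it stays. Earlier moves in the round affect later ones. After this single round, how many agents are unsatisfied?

4

Initially unsatisfied (in order): (1,2), (2,1), (3,2), (3,3).
  (1,2): no empty cell satisfies it; stays.
  (2,1): no empty cell satisfies it; stays.
  (3,2): no empty cell satisfies it; stays.
  (3,3): no empty cell satisfies it; stays.
Resulting grid:
1 2 .
1 1 .
1 2 1
Unsatisfied now: (1,2), (2,1), (3,2), (3,3).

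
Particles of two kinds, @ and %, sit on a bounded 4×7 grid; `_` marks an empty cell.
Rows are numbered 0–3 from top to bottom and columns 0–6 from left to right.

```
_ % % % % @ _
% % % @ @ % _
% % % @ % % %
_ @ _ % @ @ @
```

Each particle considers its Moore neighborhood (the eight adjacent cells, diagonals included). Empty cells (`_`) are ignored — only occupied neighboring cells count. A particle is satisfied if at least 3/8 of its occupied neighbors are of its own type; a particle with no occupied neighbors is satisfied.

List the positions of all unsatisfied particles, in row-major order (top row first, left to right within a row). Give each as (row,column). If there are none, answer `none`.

(0,5), (1,3), (3,1), (3,6)

(0,1)% 4/4 ✓
(0,2)% 4/5 ✓
(0,3)% 3/5 ✓
(0,4)% 2/5 ✓
(0,5)@ 1/3 ✗
(1,0)% 4/4 ✓
(1,1)% 7/7 ✓
(1,2)% 6/8 ✓
(1,3)@ 2/8 ✗
(1,4)@ 3/8 ✓
(1,5)% 4/6 ✓
(2,0)% 3/4 ✓
(2,1)% 5/6 ✓
(2,2)% 4/7 ✓
(2,3)@ 3/7 ✓
(2,4)% 3/8 ✓
(2,5)% 3/7 ✓
(2,6)% 2/4 ✓
(3,1)@ 0/3 ✗
(3,3)% 2/4 ✓
(3,4)@ 2/5 ✓
(3,5)@ 2/5 ✓
(3,6)@ 1/3 ✗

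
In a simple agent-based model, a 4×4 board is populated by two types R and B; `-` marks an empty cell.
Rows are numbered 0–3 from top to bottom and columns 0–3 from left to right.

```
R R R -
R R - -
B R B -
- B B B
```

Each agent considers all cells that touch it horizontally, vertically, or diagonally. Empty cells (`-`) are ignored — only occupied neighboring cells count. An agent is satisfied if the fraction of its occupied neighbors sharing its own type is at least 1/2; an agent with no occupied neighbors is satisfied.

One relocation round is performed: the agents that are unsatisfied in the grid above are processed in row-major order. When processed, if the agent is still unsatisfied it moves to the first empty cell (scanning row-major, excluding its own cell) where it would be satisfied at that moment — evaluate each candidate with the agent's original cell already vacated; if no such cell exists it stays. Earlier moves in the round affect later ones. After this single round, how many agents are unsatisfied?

Initially unsatisfied (in order): (2,0), (2,1).
  (2,0) → (1,3).
  (2,1) → (0,3).
Resulting grid:
R R R R
R R - B
- - B -
- B B B
Unsatisfied now: (1,3).

1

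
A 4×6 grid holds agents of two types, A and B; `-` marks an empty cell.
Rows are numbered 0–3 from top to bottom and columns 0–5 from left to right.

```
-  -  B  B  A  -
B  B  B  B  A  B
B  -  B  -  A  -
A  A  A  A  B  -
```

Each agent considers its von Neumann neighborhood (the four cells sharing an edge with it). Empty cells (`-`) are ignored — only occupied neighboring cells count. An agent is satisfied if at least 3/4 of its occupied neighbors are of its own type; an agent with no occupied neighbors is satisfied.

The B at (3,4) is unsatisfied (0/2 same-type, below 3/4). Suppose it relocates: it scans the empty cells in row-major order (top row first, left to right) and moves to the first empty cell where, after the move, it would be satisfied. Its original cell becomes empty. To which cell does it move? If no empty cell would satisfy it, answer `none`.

(0,0)

Vacating (3,4). Empty cells in order:
  (0,0): 1/1 same-type → satisfied — stop here.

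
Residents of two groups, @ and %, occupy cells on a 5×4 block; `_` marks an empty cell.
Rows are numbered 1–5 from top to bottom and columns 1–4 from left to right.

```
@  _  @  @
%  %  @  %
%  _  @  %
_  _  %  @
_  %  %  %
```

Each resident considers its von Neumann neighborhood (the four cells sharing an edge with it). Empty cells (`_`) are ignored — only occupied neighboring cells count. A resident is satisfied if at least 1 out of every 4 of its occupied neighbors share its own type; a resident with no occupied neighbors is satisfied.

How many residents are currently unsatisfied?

Row 1: (1,1)@ 0/1 unhappy · (1,3)@ 2/2 ok · (1,4)@ 1/2 ok
Row 2: (2,1)% 2/3 ok · (2,2)% 1/2 ok · (2,3)@ 2/4 ok · (2,4)% 1/3 ok
Row 3: (3,1)% 1/1 ok · (3,3)@ 1/3 ok · (3,4)% 1/3 ok
Row 4: (4,3)% 1/3 ok · (4,4)@ 0/3 unhappy
Row 5: (5,2)% 1/1 ok · (5,3)% 3/3 ok · (5,4)% 1/2 ok
Unsatisfied: (1,1), (4,4) — 2 in total.

2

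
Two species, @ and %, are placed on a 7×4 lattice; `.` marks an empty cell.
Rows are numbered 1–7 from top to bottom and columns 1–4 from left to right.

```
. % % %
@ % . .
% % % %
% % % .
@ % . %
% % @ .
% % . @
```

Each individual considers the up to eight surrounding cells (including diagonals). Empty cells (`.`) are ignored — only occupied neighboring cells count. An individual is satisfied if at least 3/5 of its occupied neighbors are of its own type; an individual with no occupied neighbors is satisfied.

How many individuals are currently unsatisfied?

Row 1: (1,2)% 2/3 ✓ · (1,3)% 3/3 ✓ · (1,4)% 1/1 ✓
Row 2: (2,1)@ 0/4 ✗ · (2,2)% 5/6 ✓
Row 3: (3,1)% 4/5 ✓ · (3,2)% 6/7 ✓ · (3,3)% 5/5 ✓ · (3,4)% 2/2 ✓
Row 4: (4,1)% 4/5 ✓ · (4,2)% 6/7 ✓ · (4,3)% 6/6 ✓
Row 5: (5,1)@ 0/5 ✗ · (5,2)% 5/7 ✓ · (5,4)% 1/2 ✗
Row 6: (6,1)% 4/5 ✓ · (6,2)% 4/6 ✓ · (6,3)@ 1/5 ✗
Row 7: (7,1)% 3/3 ✓ · (7,2)% 3/4 ✓ · (7,4)@ 1/1 ✓
Unsatisfied: (2,1), (5,1), (5,4), (6,3) — 4 in total.

4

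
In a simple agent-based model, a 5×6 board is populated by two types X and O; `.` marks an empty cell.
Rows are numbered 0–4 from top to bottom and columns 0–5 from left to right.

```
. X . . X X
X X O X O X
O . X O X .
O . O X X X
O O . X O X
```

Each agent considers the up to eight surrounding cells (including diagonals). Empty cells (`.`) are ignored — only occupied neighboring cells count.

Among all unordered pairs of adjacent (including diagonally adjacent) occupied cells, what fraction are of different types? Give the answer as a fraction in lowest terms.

24/53

Scan each occupied cell's neighbors to the right and below (and the two forward diagonals) so each pair is counted once.
Row 0: X(0,1)–X(1,1)= X(0,1)–O(1,2)≠ X(0,1)–X(1,0)= X(0,4)–X(0,5)= X(0,4)–O(1,4)≠ X(0,4)–X(1,5)= X(0,4)–X(1,3)= X(0,5)–X(1,5)= X(0,5)–O(1,4)≠  → 3/9 unlike.
Row 1: X(1,0)–X(1,1)= X(1,0)–O(2,0)≠ X(1,1)–O(1,2)≠ X(1,1)–X(2,2)= X(1,1)–O(2,0)≠ O(1,2)–X(1,3)≠ O(1,2)–X(2,2)≠ O(1,2)–O(2,3)= X(1,3)–O(1,4)≠ X(1,3)–O(2,3)≠ X(1,3)–X(2,4)= X(1,3)–X(2,2)= O(1,4)–X(1,5)≠ O(1,4)–X(2,4)≠ O(1,4)–O(2,3)= X(1,5)–X(2,4)=  → 9/16 unlike.
Row 2: O(2,0)–O(3,0)= X(2,2)–O(2,3)≠ X(2,2)–O(3,2)≠ X(2,2)–X(3,3)= O(2,3)–X(2,4)≠ O(2,3)–X(3,3)≠ O(2,3)–X(3,4)≠ O(2,3)–O(3,2)= X(2,4)–X(3,4)= X(2,4)–X(3,5)= X(2,4)–X(3,3)=  → 5/11 unlike.
Row 3: O(3,0)–O(4,0)= O(3,0)–O(4,1)= O(3,2)–X(3,3)≠ O(3,2)–X(4,3)≠ O(3,2)–O(4,1)= X(3,3)–X(3,4)= X(3,3)–X(4,3)= X(3,3)–O(4,4)≠ X(3,4)–X(3,5)= X(3,4)–O(4,4)≠ X(3,4)–X(4,5)= X(3,4)–X(4,3)= X(3,5)–X(4,5)= X(3,5)–O(4,4)≠  → 5/14 unlike.
Row 4: O(4,0)–O(4,1)= X(4,3)–O(4,4)≠ O(4,4)–X(4,5)≠  → 2/3 unlike.
Total adjacent occupied pairs: 53; unlike-type pairs: 24.
24/53 is already in lowest terms.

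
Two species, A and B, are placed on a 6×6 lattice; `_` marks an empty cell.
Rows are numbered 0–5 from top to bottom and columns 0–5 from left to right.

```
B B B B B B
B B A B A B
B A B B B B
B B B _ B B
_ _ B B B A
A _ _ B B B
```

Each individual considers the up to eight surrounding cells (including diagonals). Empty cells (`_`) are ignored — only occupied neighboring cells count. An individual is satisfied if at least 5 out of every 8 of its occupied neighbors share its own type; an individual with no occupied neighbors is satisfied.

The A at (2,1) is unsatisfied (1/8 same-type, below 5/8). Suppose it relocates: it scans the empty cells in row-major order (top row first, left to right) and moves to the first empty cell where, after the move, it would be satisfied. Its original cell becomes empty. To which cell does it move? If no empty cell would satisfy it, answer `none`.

none

Vacating (2,1). Empty cells in order:
  (3,3): 0/8 same-type → still unsatisfied.
  (4,0): 1/3 same-type → still unsatisfied.
  (4,1): 1/5 same-type → still unsatisfied.
  (5,1): 1/2 same-type → still unsatisfied.
  (5,2): 0/3 same-type → still unsatisfied.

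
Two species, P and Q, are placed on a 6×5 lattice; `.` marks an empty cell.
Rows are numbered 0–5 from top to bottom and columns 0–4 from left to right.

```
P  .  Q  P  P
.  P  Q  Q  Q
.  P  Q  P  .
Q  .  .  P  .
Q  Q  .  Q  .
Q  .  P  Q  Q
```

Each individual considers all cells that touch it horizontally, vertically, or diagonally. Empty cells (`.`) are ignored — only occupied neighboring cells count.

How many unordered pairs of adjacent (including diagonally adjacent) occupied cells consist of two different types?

Scan each occupied cell's neighbors to the right and below (and the two forward diagonals) so each pair is counted once.
From row 0: 7 unlike of 11 pairs (running 7/11).
From row 1: 6 unlike of 11 pairs (running 13/22).
From row 2: 4 unlike of 5 pairs (running 17/27).
From row 3: 1 unlike of 3 pairs (running 18/30).
From row 4: 2 unlike of 7 pairs (running 20/37).
From row 5: 1 unlike of 2 pairs (running 21/39).
Total adjacent occupied pairs: 39; unlike-type pairs: 21.

21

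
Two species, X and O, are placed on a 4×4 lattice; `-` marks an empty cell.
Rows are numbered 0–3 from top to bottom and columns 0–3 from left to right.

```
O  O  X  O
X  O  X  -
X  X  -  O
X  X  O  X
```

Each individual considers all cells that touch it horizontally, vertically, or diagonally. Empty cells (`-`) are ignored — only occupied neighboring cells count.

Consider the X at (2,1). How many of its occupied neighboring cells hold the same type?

Occupied neighbors of (2,1): (1,0)=X, (1,1)=O, (1,2)=X, (2,0)=X, (3,0)=X, (3,1)=X, (3,2)=O.
Same type (X): 5 of 7.

5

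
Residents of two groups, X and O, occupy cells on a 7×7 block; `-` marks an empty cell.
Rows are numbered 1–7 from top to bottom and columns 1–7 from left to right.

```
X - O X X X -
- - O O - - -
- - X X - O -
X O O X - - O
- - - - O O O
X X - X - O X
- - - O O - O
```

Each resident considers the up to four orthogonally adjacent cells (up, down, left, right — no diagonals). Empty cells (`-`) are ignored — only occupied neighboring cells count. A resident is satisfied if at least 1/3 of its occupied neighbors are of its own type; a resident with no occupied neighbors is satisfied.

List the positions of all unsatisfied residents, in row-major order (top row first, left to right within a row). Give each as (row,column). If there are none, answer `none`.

(4,1), (6,4), (6,7), (7,7)

(1,1)X 0/0 ok
(1,3)O 1/2 ok
(1,4)X 1/3 ok
(1,5)X 2/2 ok
(1,6)X 1/1 ok
(2,3)O 2/3 ok
(2,4)O 1/3 ok
(3,3)X 1/3 ok
(3,4)X 2/3 ok
(3,6)O 0/0 ok
(4,1)X 0/1 unhappy
(4,2)O 1/2 ok
(4,3)O 1/3 ok
(4,4)X 1/2 ok
(4,7)O 1/1 ok
(5,5)O 1/1 ok
(5,6)O 3/3 ok
(5,7)O 2/3 ok
(6,1)X 1/1 ok
(6,2)X 1/1 ok
(6,4)X 0/1 unhappy
(6,6)O 1/2 ok
(6,7)X 0/3 unhappy
(7,4)O 1/2 ok
(7,5)O 1/1 ok
(7,7)O 0/1 unhappy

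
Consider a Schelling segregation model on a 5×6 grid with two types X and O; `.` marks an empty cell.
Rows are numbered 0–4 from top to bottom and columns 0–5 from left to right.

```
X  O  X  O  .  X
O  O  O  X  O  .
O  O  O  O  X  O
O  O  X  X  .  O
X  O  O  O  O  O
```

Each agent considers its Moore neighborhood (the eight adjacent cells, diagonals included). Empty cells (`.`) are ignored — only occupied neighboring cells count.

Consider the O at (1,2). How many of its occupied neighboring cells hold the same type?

Occupied neighbors of (1,2): (0,1)=O, (0,2)=X, (0,3)=O, (1,1)=O, (1,3)=X, (2,1)=O, (2,2)=O, (2,3)=O.
Same type (O): 6 of 8.

6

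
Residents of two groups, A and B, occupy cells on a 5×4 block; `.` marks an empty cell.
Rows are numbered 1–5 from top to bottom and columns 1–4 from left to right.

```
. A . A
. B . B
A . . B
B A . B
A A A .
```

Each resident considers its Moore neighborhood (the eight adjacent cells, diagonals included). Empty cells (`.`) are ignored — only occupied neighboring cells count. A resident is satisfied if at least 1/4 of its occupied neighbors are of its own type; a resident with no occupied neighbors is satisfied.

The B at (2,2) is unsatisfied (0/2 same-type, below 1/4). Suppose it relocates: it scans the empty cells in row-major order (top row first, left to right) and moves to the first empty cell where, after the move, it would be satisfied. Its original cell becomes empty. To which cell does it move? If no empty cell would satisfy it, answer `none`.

(1,3)

Vacating (2,2). Empty cells in order:
  (1,1): 0/1 same-type → still unsatisfied.
  (1,3): 1/3 same-type → satisfied — stop here.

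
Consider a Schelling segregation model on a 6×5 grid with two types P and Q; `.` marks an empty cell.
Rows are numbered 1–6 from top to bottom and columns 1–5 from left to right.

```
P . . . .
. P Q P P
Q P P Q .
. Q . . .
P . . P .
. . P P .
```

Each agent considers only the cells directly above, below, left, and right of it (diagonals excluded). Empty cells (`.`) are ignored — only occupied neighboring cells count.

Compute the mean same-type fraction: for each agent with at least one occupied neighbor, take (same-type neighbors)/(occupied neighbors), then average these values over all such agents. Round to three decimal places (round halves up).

0.472

(1,1)P — no occupied neighbors
(2,2)P 1/2
(2,3)Q 0/3
(2,4)P 1/3
(2,5)P 1/1
(3,1)Q 0/1
(3,2)P 2/4
(3,3)P 1/3
(3,4)Q 0/2
(4,2)Q 0/1
(5,1)P — no occupied neighbors
(5,4)P 1/1
(6,3)P 1/1
(6,4)P 2/2
Sum over 12 agents: 1/2 + 0/3 + 1/3 + 1/1 + 0/1 + 2/4 + 1/3 + 0/2 + 0/1 + 1/1 + 1/1 + 2/2 = 17/3; mean = 17/3 ÷ 12 = 17/36 = 0.472222… → 0.472.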